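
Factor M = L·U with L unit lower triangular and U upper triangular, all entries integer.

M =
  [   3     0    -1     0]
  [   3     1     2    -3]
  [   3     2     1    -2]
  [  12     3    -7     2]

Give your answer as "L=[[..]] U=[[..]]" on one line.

  r1 -= 1·r0 → [0,1,3,-3]
  r2 -= 1·r0 → [0,2,2,-2]
  r3 -= 4·r0 → [0,3,-3,2]
  r2 -= 2·r1 → [0,0,-4,4]
  r3 -= 3·r1 → [0,0,-12,11]
  r3 -= 3·r2 → [0,0,0,-1]

L=[[1,0,0,0],[1,1,0,0],[1,2,1,0],[4,3,3,1]] U=[[3,0,-1,0],[0,1,3,-3],[0,0,-4,4],[0,0,0,-1]]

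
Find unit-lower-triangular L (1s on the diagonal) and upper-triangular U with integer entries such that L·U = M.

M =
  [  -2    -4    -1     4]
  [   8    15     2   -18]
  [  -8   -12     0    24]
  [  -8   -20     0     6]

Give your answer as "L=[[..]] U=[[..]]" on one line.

L=[[1,0,0,0],[-4,1,0,0],[4,-4,1,0],[4,4,-3,1]] U=[[-2,-4,-1,4],[0,-1,-2,-2],[0,0,-4,0],[0,0,0,-2]]

  R1 -= -4·R0 → [0,-1,-2,-2]
  R2 -= 4·R0 → [0,4,4,8]
  R3 -= 4·R0 → [0,-4,4,-10]
  R2 -= -4·R1 → [0,0,-4,0]
  R3 -= 4·R1 → [0,0,12,-2]
  R3 -= -3·R2 → [0,0,0,-2]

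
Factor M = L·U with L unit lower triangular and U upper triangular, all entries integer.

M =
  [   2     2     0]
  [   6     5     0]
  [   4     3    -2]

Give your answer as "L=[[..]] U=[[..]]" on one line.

  R1 -= 3·R0 → [0,-1,0]
  R2 -= 2·R0 → [0,-1,-2]
  R2 -= 1·R1 → [0,0,-2]

L=[[1,0,0],[3,1,0],[2,1,1]] U=[[2,2,0],[0,-1,0],[0,0,-2]]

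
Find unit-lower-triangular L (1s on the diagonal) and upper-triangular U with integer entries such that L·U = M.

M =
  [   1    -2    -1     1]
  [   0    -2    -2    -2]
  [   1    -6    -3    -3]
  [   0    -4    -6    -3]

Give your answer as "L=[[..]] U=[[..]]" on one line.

  row1 -= 0·row0 → [0,-2,-2,-2]
  row2 -= 1·row0 → [0,-4,-2,-4]
  row3 -= 0·row0 → [0,-4,-6,-3]
  row2 -= 2·row1 → [0,0,2,0]
  row3 -= 2·row1 → [0,0,-2,1]
  row3 -= -1·row2 → [0,0,0,1]

L=[[1,0,0,0],[0,1,0,0],[1,2,1,0],[0,2,-1,1]] U=[[1,-2,-1,1],[0,-2,-2,-2],[0,0,2,0],[0,0,0,1]]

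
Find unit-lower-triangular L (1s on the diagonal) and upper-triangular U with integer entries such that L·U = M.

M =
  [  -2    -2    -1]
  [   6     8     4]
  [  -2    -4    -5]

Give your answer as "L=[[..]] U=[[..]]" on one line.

L=[[1,0,0],[-3,1,0],[1,-1,1]] U=[[-2,-2,-1],[0,2,1],[0,0,-3]]

  R1 -= -3·R0 → [0,2,1]
  R2 -= 1·R0 → [0,-2,-4]
  R2 -= -1·R1 → [0,0,-3]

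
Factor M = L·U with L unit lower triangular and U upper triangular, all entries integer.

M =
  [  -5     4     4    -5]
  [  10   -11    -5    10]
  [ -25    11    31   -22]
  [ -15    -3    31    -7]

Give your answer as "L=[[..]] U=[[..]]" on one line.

  R1 -= -2·R0 → [0,-3,3,0]
  R2 -= 5·R0 → [0,-9,11,3]
  R3 -= 3·R0 → [0,-15,19,8]
  R2 -= 3·R1 → [0,0,2,3]
  R3 -= 5·R1 → [0,0,4,8]
  R3 -= 2·R2 → [0,0,0,2]

L=[[1,0,0,0],[-2,1,0,0],[5,3,1,0],[3,5,2,1]] U=[[-5,4,4,-5],[0,-3,3,0],[0,0,2,3],[0,0,0,2]]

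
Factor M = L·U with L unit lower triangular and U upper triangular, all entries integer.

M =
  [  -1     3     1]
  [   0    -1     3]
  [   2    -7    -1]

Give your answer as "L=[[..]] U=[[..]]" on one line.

L=[[1,0,0],[0,1,0],[-2,1,1]] U=[[-1,3,1],[0,-1,3],[0,0,-2]]

  R1 -= 0·R0 → [0,-1,3]
  R2 -= -2·R0 → [0,-1,1]
  R2 -= 1·R1 → [0,0,-2]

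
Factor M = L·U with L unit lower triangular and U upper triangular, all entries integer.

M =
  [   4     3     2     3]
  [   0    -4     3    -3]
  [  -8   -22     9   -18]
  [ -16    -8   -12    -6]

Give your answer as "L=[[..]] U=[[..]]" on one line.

  r1 -= 0·r0 → [0,-4,3,-3]
  r2 -= -2·r0 → [0,-16,13,-12]
  r3 -= -4·r0 → [0,4,-4,6]
  r2 -= 4·r1 → [0,0,1,0]
  r3 -= -1·r1 → [0,0,-1,3]
  r3 -= -1·r2 → [0,0,0,3]

L=[[1,0,0,0],[0,1,0,0],[-2,4,1,0],[-4,-1,-1,1]] U=[[4,3,2,3],[0,-4,3,-3],[0,0,1,0],[0,0,0,3]]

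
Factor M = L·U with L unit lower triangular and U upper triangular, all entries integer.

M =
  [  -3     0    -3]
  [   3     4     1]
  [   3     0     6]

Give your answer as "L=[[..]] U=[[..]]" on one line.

  row1 -= -1·row0 → [0,4,-2]
  row2 -= -1·row0 → [0,0,3]
  row2 -= 0·row1 → [0,0,3]

L=[[1,0,0],[-1,1,0],[-1,0,1]] U=[[-3,0,-3],[0,4,-2],[0,0,3]]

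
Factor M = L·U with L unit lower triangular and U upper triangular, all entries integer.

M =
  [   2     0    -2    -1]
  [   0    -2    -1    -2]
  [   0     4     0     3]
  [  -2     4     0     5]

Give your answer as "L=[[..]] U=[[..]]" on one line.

L=[[1,0,0,0],[0,1,0,0],[0,-2,1,0],[-1,-2,2,1]] U=[[2,0,-2,-1],[0,-2,-1,-2],[0,0,-2,-1],[0,0,0,2]]

  r1 -= 0·r0 → [0,-2,-1,-2]
  r2 -= 0·r0 → [0,4,0,3]
  r3 -= -1·r0 → [0,4,-2,4]
  r2 -= -2·r1 → [0,0,-2,-1]
  r3 -= -2·r1 → [0,0,-4,0]
  r3 -= 2·r2 → [0,0,0,2]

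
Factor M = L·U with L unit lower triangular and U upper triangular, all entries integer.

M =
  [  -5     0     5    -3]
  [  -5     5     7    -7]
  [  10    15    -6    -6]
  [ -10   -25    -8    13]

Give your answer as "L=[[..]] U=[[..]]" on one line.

L=[[1,0,0,0],[1,1,0,0],[-2,3,1,0],[2,-5,4,1]] U=[[-5,0,5,-3],[0,5,2,-4],[0,0,-2,0],[0,0,0,-1]]

  row1 -= 1·row0 → [0,5,2,-4]
  row2 -= -2·row0 → [0,15,4,-12]
  row3 -= 2·row0 → [0,-25,-18,19]
  row2 -= 3·row1 → [0,0,-2,0]
  row3 -= -5·row1 → [0,0,-8,-1]
  row3 -= 4·row2 → [0,0,0,-1]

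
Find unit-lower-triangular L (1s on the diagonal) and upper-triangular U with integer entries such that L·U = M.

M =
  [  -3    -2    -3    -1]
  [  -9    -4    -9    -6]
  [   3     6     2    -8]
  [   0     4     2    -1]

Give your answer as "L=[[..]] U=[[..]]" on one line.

  r1 -= 3·r0 → [0,2,0,-3]
  r2 -= -1·r0 → [0,4,-1,-9]
  r3 -= 0·r0 → [0,4,2,-1]
  r2 -= 2·r1 → [0,0,-1,-3]
  r3 -= 2·r1 → [0,0,2,5]
  r3 -= -2·r2 → [0,0,0,-1]

L=[[1,0,0,0],[3,1,0,0],[-1,2,1,0],[0,2,-2,1]] U=[[-3,-2,-3,-1],[0,2,0,-3],[0,0,-1,-3],[0,0,0,-1]]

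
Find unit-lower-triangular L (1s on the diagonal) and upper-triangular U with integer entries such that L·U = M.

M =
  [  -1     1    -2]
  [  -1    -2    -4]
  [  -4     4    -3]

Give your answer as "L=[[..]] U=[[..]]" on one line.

  row1 -= 1·row0 → [0,-3,-2]
  row2 -= 4·row0 → [0,0,5]
  row2 -= 0·row1 → [0,0,5]

L=[[1,0,0],[1,1,0],[4,0,1]] U=[[-1,1,-2],[0,-3,-2],[0,0,5]]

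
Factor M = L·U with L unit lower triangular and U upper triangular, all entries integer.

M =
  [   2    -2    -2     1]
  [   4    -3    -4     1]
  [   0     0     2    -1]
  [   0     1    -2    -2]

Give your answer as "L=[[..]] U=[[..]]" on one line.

  r1 -= 2·r0 → [0,1,0,-1]
  r2 -= 0·r0 → [0,0,2,-1]
  r3 -= 0·r0 → [0,1,-2,-2]
  r2 -= 0·r1 → [0,0,2,-1]
  r3 -= 1·r1 → [0,0,-2,-1]
  r3 -= -1·r2 → [0,0,0,-2]

L=[[1,0,0,0],[2,1,0,0],[0,0,1,0],[0,1,-1,1]] U=[[2,-2,-2,1],[0,1,0,-1],[0,0,2,-1],[0,0,0,-2]]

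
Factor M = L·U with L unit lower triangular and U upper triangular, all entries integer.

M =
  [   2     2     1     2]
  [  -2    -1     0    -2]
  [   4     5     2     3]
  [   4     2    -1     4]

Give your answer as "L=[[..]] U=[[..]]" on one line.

L=[[1,0,0,0],[-1,1,0,0],[2,1,1,0],[2,-2,1,1]] U=[[2,2,1,2],[0,1,1,0],[0,0,-1,-1],[0,0,0,1]]

  R1 -= -1·R0 → [0,1,1,0]
  R2 -= 2·R0 → [0,1,0,-1]
  R3 -= 2·R0 → [0,-2,-3,0]
  R2 -= 1·R1 → [0,0,-1,-1]
  R3 -= -2·R1 → [0,0,-1,0]
  R3 -= 1·R2 → [0,0,0,1]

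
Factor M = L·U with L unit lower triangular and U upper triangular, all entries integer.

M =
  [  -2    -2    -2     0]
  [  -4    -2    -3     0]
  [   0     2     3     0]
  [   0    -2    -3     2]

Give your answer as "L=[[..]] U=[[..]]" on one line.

  R1 -= 2·R0 → [0,2,1,0]
  R2 -= 0·R0 → [0,2,3,0]
  R3 -= 0·R0 → [0,-2,-3,2]
  R2 -= 1·R1 → [0,0,2,0]
  R3 -= -1·R1 → [0,0,-2,2]
  R3 -= -1·R2 → [0,0,0,2]

L=[[1,0,0,0],[2,1,0,0],[0,1,1,0],[0,-1,-1,1]] U=[[-2,-2,-2,0],[0,2,1,0],[0,0,2,0],[0,0,0,2]]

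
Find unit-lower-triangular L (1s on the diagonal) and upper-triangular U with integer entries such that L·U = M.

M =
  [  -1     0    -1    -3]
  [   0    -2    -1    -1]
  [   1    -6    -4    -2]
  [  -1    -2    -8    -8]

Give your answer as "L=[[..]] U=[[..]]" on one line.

  R1 -= 0·R0 → [0,-2,-1,-1]
  R2 -= -1·R0 → [0,-6,-5,-5]
  R3 -= 1·R0 → [0,-2,-7,-5]
  R2 -= 3·R1 → [0,0,-2,-2]
  R3 -= 1·R1 → [0,0,-6,-4]
  R3 -= 3·R2 → [0,0,0,2]

L=[[1,0,0,0],[0,1,0,0],[-1,3,1,0],[1,1,3,1]] U=[[-1,0,-1,-3],[0,-2,-1,-1],[0,0,-2,-2],[0,0,0,2]]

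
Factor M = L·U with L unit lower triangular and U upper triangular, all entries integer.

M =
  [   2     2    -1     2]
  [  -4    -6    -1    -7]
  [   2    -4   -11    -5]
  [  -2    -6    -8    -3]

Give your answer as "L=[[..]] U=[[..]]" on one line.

L=[[1,0,0,0],[-2,1,0,0],[1,3,1,0],[-1,2,3,1]] U=[[2,2,-1,2],[0,-2,-3,-3],[0,0,-1,2],[0,0,0,-1]]

  r1 -= -2·r0 → [0,-2,-3,-3]
  r2 -= 1·r0 → [0,-6,-10,-7]
  r3 -= -1·r0 → [0,-4,-9,-1]
  r2 -= 3·r1 → [0,0,-1,2]
  r3 -= 2·r1 → [0,0,-3,5]
  r3 -= 3·r2 → [0,0,0,-1]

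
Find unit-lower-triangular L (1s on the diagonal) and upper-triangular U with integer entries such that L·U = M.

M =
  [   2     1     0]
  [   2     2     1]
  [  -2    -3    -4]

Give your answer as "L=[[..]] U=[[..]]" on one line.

L=[[1,0,0],[1,1,0],[-1,-2,1]] U=[[2,1,0],[0,1,1],[0,0,-2]]

  row1 -= 1·row0 → [0,1,1]
  row2 -= -1·row0 → [0,-2,-4]
  row2 -= -2·row1 → [0,0,-2]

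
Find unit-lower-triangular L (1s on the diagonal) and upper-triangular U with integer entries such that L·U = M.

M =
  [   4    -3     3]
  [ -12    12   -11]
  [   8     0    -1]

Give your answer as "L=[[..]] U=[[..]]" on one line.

L=[[1,0,0],[-3,1,0],[2,2,1]] U=[[4,-3,3],[0,3,-2],[0,0,-3]]

  r1 -= -3·r0 → [0,3,-2]
  r2 -= 2·r0 → [0,6,-7]
  r2 -= 2·r1 → [0,0,-3]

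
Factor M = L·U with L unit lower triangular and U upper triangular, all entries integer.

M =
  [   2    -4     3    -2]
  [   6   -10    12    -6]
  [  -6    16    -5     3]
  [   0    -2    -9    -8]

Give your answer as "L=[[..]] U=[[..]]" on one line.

L=[[1,0,0,0],[3,1,0,0],[-3,2,1,0],[0,-1,3,1]] U=[[2,-4,3,-2],[0,2,3,0],[0,0,-2,-3],[0,0,0,1]]

  r1 -= 3·r0 → [0,2,3,0]
  r2 -= -3·r0 → [0,4,4,-3]
  r3 -= 0·r0 → [0,-2,-9,-8]
  r2 -= 2·r1 → [0,0,-2,-3]
  r3 -= -1·r1 → [0,0,-6,-8]
  r3 -= 3·r2 → [0,0,0,1]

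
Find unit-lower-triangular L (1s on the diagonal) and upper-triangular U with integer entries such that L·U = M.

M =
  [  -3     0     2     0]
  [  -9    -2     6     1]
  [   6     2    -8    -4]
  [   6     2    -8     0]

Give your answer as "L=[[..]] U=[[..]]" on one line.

  r1 -= 3·r0 → [0,-2,0,1]
  r2 -= -2·r0 → [0,2,-4,-4]
  r3 -= -2·r0 → [0,2,-4,0]
  r2 -= -1·r1 → [0,0,-4,-3]
  r3 -= -1·r1 → [0,0,-4,1]
  r3 -= 1·r2 → [0,0,0,4]

L=[[1,0,0,0],[3,1,0,0],[-2,-1,1,0],[-2,-1,1,1]] U=[[-3,0,2,0],[0,-2,0,1],[0,0,-4,-3],[0,0,0,4]]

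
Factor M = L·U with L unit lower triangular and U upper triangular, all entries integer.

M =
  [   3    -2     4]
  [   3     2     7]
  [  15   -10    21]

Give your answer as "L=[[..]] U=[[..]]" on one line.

L=[[1,0,0],[1,1,0],[5,0,1]] U=[[3,-2,4],[0,4,3],[0,0,1]]

  r1 -= 1·r0 → [0,4,3]
  r2 -= 5·r0 → [0,0,1]
  r2 -= 0·r1 → [0,0,1]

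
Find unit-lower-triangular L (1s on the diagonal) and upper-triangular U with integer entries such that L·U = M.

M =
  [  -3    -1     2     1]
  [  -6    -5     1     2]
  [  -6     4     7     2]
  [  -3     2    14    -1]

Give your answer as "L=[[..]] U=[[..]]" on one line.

L=[[1,0,0,0],[2,1,0,0],[2,-2,1,0],[1,-1,-3,1]] U=[[-3,-1,2,1],[0,-3,-3,0],[0,0,-3,0],[0,0,0,-2]]

  r1 -= 2·r0 → [0,-3,-3,0]
  r2 -= 2·r0 → [0,6,3,0]
  r3 -= 1·r0 → [0,3,12,-2]
  r2 -= -2·r1 → [0,0,-3,0]
  r3 -= -1·r1 → [0,0,9,-2]
  r3 -= -3·r2 → [0,0,0,-2]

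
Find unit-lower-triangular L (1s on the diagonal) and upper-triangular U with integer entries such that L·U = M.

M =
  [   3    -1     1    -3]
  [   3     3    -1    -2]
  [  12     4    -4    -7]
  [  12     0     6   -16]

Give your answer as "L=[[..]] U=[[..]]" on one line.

  row1 -= 1·row0 → [0,4,-2,1]
  row2 -= 4·row0 → [0,8,-8,5]
  row3 -= 4·row0 → [0,4,2,-4]
  row2 -= 2·row1 → [0,0,-4,3]
  row3 -= 1·row1 → [0,0,4,-5]
  row3 -= -1·row2 → [0,0,0,-2]

L=[[1,0,0,0],[1,1,0,0],[4,2,1,0],[4,1,-1,1]] U=[[3,-1,1,-3],[0,4,-2,1],[0,0,-4,3],[0,0,0,-2]]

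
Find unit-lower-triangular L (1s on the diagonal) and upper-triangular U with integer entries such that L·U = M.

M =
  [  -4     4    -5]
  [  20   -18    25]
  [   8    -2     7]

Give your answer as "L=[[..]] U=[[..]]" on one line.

L=[[1,0,0],[-5,1,0],[-2,3,1]] U=[[-4,4,-5],[0,2,0],[0,0,-3]]

  row1 -= -5·row0 → [0,2,0]
  row2 -= -2·row0 → [0,6,-3]
  row2 -= 3·row1 → [0,0,-3]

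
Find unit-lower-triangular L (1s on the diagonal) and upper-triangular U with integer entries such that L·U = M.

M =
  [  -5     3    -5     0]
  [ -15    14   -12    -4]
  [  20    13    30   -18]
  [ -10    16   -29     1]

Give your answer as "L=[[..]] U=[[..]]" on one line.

  R1 -= 3·R0 → [0,5,3,-4]
  R2 -= -4·R0 → [0,25,10,-18]
  R3 -= 2·R0 → [0,10,-19,1]
  R2 -= 5·R1 → [0,0,-5,2]
  R3 -= 2·R1 → [0,0,-25,9]
  R3 -= 5·R2 → [0,0,0,-1]

L=[[1,0,0,0],[3,1,0,0],[-4,5,1,0],[2,2,5,1]] U=[[-5,3,-5,0],[0,5,3,-4],[0,0,-5,2],[0,0,0,-1]]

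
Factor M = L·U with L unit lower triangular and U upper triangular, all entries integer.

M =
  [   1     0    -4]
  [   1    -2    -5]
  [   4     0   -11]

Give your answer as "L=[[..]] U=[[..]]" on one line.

  r1 -= 1·r0 → [0,-2,-1]
  r2 -= 4·r0 → [0,0,5]
  r2 -= 0·r1 → [0,0,5]

L=[[1,0,0],[1,1,0],[4,0,1]] U=[[1,0,-4],[0,-2,-1],[0,0,5]]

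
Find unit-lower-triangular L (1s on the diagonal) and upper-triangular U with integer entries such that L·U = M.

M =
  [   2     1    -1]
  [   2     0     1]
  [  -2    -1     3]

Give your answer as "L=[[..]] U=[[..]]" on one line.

L=[[1,0,0],[1,1,0],[-1,0,1]] U=[[2,1,-1],[0,-1,2],[0,0,2]]

  row1 -= 1·row0 → [0,-1,2]
  row2 -= -1·row0 → [0,0,2]
  row2 -= 0·row1 → [0,0,2]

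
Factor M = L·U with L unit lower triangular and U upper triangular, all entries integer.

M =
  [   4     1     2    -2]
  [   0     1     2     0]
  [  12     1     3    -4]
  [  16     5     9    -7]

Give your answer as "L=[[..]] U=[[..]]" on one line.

L=[[1,0,0,0],[0,1,0,0],[3,-2,1,0],[4,1,-1,1]] U=[[4,1,2,-2],[0,1,2,0],[0,0,1,2],[0,0,0,3]]

  row1 -= 0·row0 → [0,1,2,0]
  row2 -= 3·row0 → [0,-2,-3,2]
  row3 -= 4·row0 → [0,1,1,1]
  row2 -= -2·row1 → [0,0,1,2]
  row3 -= 1·row1 → [0,0,-1,1]
  row3 -= -1·row2 → [0,0,0,3]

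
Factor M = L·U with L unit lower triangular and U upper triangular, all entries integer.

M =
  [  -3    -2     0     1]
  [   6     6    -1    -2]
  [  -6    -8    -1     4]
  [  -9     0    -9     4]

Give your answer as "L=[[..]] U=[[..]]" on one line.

  row1 -= -2·row0 → [0,2,-1,0]
  row2 -= 2·row0 → [0,-4,-1,2]
  row3 -= 3·row0 → [0,6,-9,1]
  row2 -= -2·row1 → [0,0,-3,2]
  row3 -= 3·row1 → [0,0,-6,1]
  row3 -= 2·row2 → [0,0,0,-3]

L=[[1,0,0,0],[-2,1,0,0],[2,-2,1,0],[3,3,2,1]] U=[[-3,-2,0,1],[0,2,-1,0],[0,0,-3,2],[0,0,0,-3]]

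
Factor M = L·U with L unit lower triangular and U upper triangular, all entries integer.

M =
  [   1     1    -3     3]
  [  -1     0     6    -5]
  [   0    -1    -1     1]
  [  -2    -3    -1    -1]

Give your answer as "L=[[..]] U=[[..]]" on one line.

  R1 -= -1·R0 → [0,1,3,-2]
  R2 -= 0·R0 → [0,-1,-1,1]
  R3 -= -2·R0 → [0,-1,-7,5]
  R2 -= -1·R1 → [0,0,2,-1]
  R3 -= -1·R1 → [0,0,-4,3]
  R3 -= -2·R2 → [0,0,0,1]

L=[[1,0,0,0],[-1,1,0,0],[0,-1,1,0],[-2,-1,-2,1]] U=[[1,1,-3,3],[0,1,3,-2],[0,0,2,-1],[0,0,0,1]]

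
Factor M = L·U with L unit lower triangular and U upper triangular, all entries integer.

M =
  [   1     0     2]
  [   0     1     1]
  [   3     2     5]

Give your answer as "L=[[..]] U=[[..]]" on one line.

L=[[1,0,0],[0,1,0],[3,2,1]] U=[[1,0,2],[0,1,1],[0,0,-3]]

  row1 -= 0·row0 → [0,1,1]
  row2 -= 3·row0 → [0,2,-1]
  row2 -= 2·row1 → [0,0,-3]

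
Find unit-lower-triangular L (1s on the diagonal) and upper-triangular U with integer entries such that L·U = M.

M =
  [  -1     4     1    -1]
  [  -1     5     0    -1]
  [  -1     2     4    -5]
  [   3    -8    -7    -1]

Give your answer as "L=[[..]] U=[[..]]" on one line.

  r1 -= 1·r0 → [0,1,-1,0]
  r2 -= 1·r0 → [0,-2,3,-4]
  r3 -= -3·r0 → [0,4,-4,-4]
  r2 -= -2·r1 → [0,0,1,-4]
  r3 -= 4·r1 → [0,0,0,-4]
  r3 -= 0·r2 → [0,0,0,-4]

L=[[1,0,0,0],[1,1,0,0],[1,-2,1,0],[-3,4,0,1]] U=[[-1,4,1,-1],[0,1,-1,0],[0,0,1,-4],[0,0,0,-4]]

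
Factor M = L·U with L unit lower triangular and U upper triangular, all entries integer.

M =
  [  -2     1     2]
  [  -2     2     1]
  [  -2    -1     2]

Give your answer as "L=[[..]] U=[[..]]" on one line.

  row1 -= 1·row0 → [0,1,-1]
  row2 -= 1·row0 → [0,-2,0]
  row2 -= -2·row1 → [0,0,-2]

L=[[1,0,0],[1,1,0],[1,-2,1]] U=[[-2,1,2],[0,1,-1],[0,0,-2]]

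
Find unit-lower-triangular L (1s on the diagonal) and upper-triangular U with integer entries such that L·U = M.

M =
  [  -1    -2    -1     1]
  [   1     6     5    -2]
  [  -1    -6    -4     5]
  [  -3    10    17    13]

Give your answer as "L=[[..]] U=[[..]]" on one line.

L=[[1,0,0,0],[-1,1,0,0],[1,-1,1,0],[3,4,4,1]] U=[[-1,-2,-1,1],[0,4,4,-1],[0,0,1,3],[0,0,0,2]]

  R1 -= -1·R0 → [0,4,4,-1]
  R2 -= 1·R0 → [0,-4,-3,4]
  R3 -= 3·R0 → [0,16,20,10]
  R2 -= -1·R1 → [0,0,1,3]
  R3 -= 4·R1 → [0,0,4,14]
  R3 -= 4·R2 → [0,0,0,2]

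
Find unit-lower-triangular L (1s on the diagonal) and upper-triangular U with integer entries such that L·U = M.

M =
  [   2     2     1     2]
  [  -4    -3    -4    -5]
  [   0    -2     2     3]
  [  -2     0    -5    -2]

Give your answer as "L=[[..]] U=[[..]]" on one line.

L=[[1,0,0,0],[-2,1,0,0],[0,-2,1,0],[-1,2,0,1]] U=[[2,2,1,2],[0,1,-2,-1],[0,0,-2,1],[0,0,0,2]]

  r1 -= -2·r0 → [0,1,-2,-1]
  r2 -= 0·r0 → [0,-2,2,3]
  r3 -= -1·r0 → [0,2,-4,0]
  r2 -= -2·r1 → [0,0,-2,1]
  r3 -= 2·r1 → [0,0,0,2]
  r3 -= 0·r2 → [0,0,0,2]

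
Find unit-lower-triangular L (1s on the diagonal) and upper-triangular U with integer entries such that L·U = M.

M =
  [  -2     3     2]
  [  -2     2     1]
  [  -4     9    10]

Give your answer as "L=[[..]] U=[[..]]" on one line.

  row1 -= 1·row0 → [0,-1,-1]
  row2 -= 2·row0 → [0,3,6]
  row2 -= -3·row1 → [0,0,3]

L=[[1,0,0],[1,1,0],[2,-3,1]] U=[[-2,3,2],[0,-1,-1],[0,0,3]]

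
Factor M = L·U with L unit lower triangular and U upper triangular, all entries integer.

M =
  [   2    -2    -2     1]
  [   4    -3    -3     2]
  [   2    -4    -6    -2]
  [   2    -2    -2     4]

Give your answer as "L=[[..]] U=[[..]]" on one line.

  R1 -= 2·R0 → [0,1,1,0]
  R2 -= 1·R0 → [0,-2,-4,-3]
  R3 -= 1·R0 → [0,0,0,3]
  R2 -= -2·R1 → [0,0,-2,-3]
  R3 -= 0·R1 → [0,0,0,3]
  R3 -= 0·R2 → [0,0,0,3]

L=[[1,0,0,0],[2,1,0,0],[1,-2,1,0],[1,0,0,1]] U=[[2,-2,-2,1],[0,1,1,0],[0,0,-2,-3],[0,0,0,3]]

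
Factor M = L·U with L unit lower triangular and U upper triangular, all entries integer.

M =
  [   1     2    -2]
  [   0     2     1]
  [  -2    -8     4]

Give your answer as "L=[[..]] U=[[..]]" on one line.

  R1 -= 0·R0 → [0,2,1]
  R2 -= -2·R0 → [0,-4,0]
  R2 -= -2·R1 → [0,0,2]

L=[[1,0,0],[0,1,0],[-2,-2,1]] U=[[1,2,-2],[0,2,1],[0,0,2]]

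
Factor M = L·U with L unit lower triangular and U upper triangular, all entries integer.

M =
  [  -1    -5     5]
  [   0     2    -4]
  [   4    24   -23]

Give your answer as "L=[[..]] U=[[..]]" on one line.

  R1 -= 0·R0 → [0,2,-4]
  R2 -= -4·R0 → [0,4,-3]
  R2 -= 2·R1 → [0,0,5]

L=[[1,0,0],[0,1,0],[-4,2,1]] U=[[-1,-5,5],[0,2,-4],[0,0,5]]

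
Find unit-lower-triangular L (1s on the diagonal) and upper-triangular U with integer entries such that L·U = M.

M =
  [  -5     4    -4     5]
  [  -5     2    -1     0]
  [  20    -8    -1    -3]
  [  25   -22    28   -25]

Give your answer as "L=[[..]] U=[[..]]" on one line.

  row1 -= 1·row0 → [0,-2,3,-5]
  row2 -= -4·row0 → [0,8,-17,17]
  row3 -= -5·row0 → [0,-2,8,0]
  row2 -= -4·row1 → [0,0,-5,-3]
  row3 -= 1·row1 → [0,0,5,5]
  row3 -= -1·row2 → [0,0,0,2]

L=[[1,0,0,0],[1,1,0,0],[-4,-4,1,0],[-5,1,-1,1]] U=[[-5,4,-4,5],[0,-2,3,-5],[0,0,-5,-3],[0,0,0,2]]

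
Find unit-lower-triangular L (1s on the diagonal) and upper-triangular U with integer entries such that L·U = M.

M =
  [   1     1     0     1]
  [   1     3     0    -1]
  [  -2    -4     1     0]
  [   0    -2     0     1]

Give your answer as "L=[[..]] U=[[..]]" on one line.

L=[[1,0,0,0],[1,1,0,0],[-2,-1,1,0],[0,-1,0,1]] U=[[1,1,0,1],[0,2,0,-2],[0,0,1,0],[0,0,0,-1]]

  r1 -= 1·r0 → [0,2,0,-2]
  r2 -= -2·r0 → [0,-2,1,2]
  r3 -= 0·r0 → [0,-2,0,1]
  r2 -= -1·r1 → [0,0,1,0]
  r3 -= -1·r1 → [0,0,0,-1]
  r3 -= 0·r2 → [0,0,0,-1]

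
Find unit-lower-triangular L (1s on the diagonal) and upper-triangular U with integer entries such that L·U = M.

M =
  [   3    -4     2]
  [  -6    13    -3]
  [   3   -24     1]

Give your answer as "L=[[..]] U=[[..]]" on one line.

L=[[1,0,0],[-2,1,0],[1,-4,1]] U=[[3,-4,2],[0,5,1],[0,0,3]]

  r1 -= -2·r0 → [0,5,1]
  r2 -= 1·r0 → [0,-20,-1]
  r2 -= -4·r1 → [0,0,3]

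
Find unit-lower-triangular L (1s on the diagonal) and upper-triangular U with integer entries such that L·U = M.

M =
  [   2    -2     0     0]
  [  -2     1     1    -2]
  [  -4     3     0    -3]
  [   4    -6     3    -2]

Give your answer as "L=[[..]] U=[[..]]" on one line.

  r1 -= -1·r0 → [0,-1,1,-2]
  r2 -= -2·r0 → [0,-1,0,-3]
  r3 -= 2·r0 → [0,-2,3,-2]
  r2 -= 1·r1 → [0,0,-1,-1]
  r3 -= 2·r1 → [0,0,1,2]
  r3 -= -1·r2 → [0,0,0,1]

L=[[1,0,0,0],[-1,1,0,0],[-2,1,1,0],[2,2,-1,1]] U=[[2,-2,0,0],[0,-1,1,-2],[0,0,-1,-1],[0,0,0,1]]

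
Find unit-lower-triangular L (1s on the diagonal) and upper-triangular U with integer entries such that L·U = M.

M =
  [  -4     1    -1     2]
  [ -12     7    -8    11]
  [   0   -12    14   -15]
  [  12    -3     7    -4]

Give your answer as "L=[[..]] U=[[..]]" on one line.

  R1 -= 3·R0 → [0,4,-5,5]
  R2 -= 0·R0 → [0,-12,14,-15]
  R3 -= -3·R0 → [0,0,4,2]
  R2 -= -3·R1 → [0,0,-1,0]
  R3 -= 0·R1 → [0,0,4,2]
  R3 -= -4·R2 → [0,0,0,2]

L=[[1,0,0,0],[3,1,0,0],[0,-3,1,0],[-3,0,-4,1]] U=[[-4,1,-1,2],[0,4,-5,5],[0,0,-1,0],[0,0,0,2]]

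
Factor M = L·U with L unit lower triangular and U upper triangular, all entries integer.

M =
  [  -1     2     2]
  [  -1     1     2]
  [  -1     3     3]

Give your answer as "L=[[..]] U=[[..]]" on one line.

L=[[1,0,0],[1,1,0],[1,-1,1]] U=[[-1,2,2],[0,-1,0],[0,0,1]]

  R1 -= 1·R0 → [0,-1,0]
  R2 -= 1·R0 → [0,1,1]
  R2 -= -1·R1 → [0,0,1]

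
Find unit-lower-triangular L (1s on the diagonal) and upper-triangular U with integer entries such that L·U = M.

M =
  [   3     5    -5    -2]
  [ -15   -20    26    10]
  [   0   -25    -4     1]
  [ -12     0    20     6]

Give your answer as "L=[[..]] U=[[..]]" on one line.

  R1 -= -5·R0 → [0,5,1,0]
  R2 -= 0·R0 → [0,-25,-4,1]
  R3 -= -4·R0 → [0,20,0,-2]
  R2 -= -5·R1 → [0,0,1,1]
  R3 -= 4·R1 → [0,0,-4,-2]
  R3 -= -4·R2 → [0,0,0,2]

L=[[1,0,0,0],[-5,1,0,0],[0,-5,1,0],[-4,4,-4,1]] U=[[3,5,-5,-2],[0,5,1,0],[0,0,1,1],[0,0,0,2]]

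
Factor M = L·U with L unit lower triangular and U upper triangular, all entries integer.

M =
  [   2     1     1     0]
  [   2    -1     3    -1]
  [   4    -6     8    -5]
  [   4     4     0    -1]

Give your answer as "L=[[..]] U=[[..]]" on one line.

L=[[1,0,0,0],[1,1,0,0],[2,4,1,0],[2,-1,0,1]] U=[[2,1,1,0],[0,-2,2,-1],[0,0,-2,-1],[0,0,0,-2]]

  row1 -= 1·row0 → [0,-2,2,-1]
  row2 -= 2·row0 → [0,-8,6,-5]
  row3 -= 2·row0 → [0,2,-2,-1]
  row2 -= 4·row1 → [0,0,-2,-1]
  row3 -= -1·row1 → [0,0,0,-2]
  row3 -= 0·row2 → [0,0,0,-2]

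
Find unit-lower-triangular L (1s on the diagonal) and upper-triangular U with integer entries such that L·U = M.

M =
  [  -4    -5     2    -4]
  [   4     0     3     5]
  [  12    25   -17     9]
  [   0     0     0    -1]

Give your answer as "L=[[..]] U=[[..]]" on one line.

L=[[1,0,0,0],[-1,1,0,0],[-3,-2,1,0],[0,0,0,1]] U=[[-4,-5,2,-4],[0,-5,5,1],[0,0,-1,-1],[0,0,0,-1]]

  R1 -= -1·R0 → [0,-5,5,1]
  R2 -= -3·R0 → [0,10,-11,-3]
  R3 -= 0·R0 → [0,0,0,-1]
  R2 -= -2·R1 → [0,0,-1,-1]
  R3 -= 0·R1 → [0,0,0,-1]
  R3 -= 0·R2 → [0,0,0,-1]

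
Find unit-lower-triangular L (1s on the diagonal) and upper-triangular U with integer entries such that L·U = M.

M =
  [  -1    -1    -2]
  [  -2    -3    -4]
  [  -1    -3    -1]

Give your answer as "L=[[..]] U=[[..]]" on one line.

L=[[1,0,0],[2,1,0],[1,2,1]] U=[[-1,-1,-2],[0,-1,0],[0,0,1]]

  r1 -= 2·r0 → [0,-1,0]
  r2 -= 1·r0 → [0,-2,1]
  r2 -= 2·r1 → [0,0,1]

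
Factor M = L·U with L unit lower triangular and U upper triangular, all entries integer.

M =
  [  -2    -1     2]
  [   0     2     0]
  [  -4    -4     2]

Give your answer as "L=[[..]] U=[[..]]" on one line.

L=[[1,0,0],[0,1,0],[2,-1,1]] U=[[-2,-1,2],[0,2,0],[0,0,-2]]

  R1 -= 0·R0 → [0,2,0]
  R2 -= 2·R0 → [0,-2,-2]
  R2 -= -1·R1 → [0,0,-2]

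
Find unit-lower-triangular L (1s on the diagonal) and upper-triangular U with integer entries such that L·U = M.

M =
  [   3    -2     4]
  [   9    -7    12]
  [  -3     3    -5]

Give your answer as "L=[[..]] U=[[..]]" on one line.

L=[[1,0,0],[3,1,0],[-1,-1,1]] U=[[3,-2,4],[0,-1,0],[0,0,-1]]

  R1 -= 3·R0 → [0,-1,0]
  R2 -= -1·R0 → [0,1,-1]
  R2 -= -1·R1 → [0,0,-1]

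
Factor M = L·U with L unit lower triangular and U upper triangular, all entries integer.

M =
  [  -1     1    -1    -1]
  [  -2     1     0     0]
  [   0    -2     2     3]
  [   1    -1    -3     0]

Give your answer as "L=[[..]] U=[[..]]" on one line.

  r1 -= 2·r0 → [0,-1,2,2]
  r2 -= 0·r0 → [0,-2,2,3]
  r3 -= -1·r0 → [0,0,-4,-1]
  r2 -= 2·r1 → [0,0,-2,-1]
  r3 -= 0·r1 → [0,0,-4,-1]
  r3 -= 2·r2 → [0,0,0,1]

L=[[1,0,0,0],[2,1,0,0],[0,2,1,0],[-1,0,2,1]] U=[[-1,1,-1,-1],[0,-1,2,2],[0,0,-2,-1],[0,0,0,1]]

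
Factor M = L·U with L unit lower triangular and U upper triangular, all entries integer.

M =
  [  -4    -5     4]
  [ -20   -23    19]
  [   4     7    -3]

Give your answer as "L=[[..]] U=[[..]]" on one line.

  r1 -= 5·r0 → [0,2,-1]
  r2 -= -1·r0 → [0,2,1]
  r2 -= 1·r1 → [0,0,2]

L=[[1,0,0],[5,1,0],[-1,1,1]] U=[[-4,-5,4],[0,2,-1],[0,0,2]]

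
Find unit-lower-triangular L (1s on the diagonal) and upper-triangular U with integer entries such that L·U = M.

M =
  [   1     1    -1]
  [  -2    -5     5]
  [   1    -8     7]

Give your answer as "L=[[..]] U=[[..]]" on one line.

  R1 -= -2·R0 → [0,-3,3]
  R2 -= 1·R0 → [0,-9,8]
  R2 -= 3·R1 → [0,0,-1]

L=[[1,0,0],[-2,1,0],[1,3,1]] U=[[1,1,-1],[0,-3,3],[0,0,-1]]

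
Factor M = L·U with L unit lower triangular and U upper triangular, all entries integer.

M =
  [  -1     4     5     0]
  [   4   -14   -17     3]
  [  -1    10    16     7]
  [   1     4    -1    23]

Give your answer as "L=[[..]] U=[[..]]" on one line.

L=[[1,0,0,0],[-4,1,0,0],[1,3,1,0],[-1,4,-4,1]] U=[[-1,4,5,0],[0,2,3,3],[0,0,2,-2],[0,0,0,3]]

  row1 -= -4·row0 → [0,2,3,3]
  row2 -= 1·row0 → [0,6,11,7]
  row3 -= -1·row0 → [0,8,4,23]
  row2 -= 3·row1 → [0,0,2,-2]
  row3 -= 4·row1 → [0,0,-8,11]
  row3 -= -4·row2 → [0,0,0,3]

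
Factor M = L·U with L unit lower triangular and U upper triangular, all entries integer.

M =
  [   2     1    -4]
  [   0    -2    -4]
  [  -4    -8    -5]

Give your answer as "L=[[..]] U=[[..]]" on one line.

L=[[1,0,0],[0,1,0],[-2,3,1]] U=[[2,1,-4],[0,-2,-4],[0,0,-1]]

  r1 -= 0·r0 → [0,-2,-4]
  r2 -= -2·r0 → [0,-6,-13]
  r2 -= 3·r1 → [0,0,-1]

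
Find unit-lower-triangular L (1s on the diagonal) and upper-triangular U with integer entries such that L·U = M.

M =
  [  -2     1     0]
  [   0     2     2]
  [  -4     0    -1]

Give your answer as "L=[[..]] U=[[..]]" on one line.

L=[[1,0,0],[0,1,0],[2,-1,1]] U=[[-2,1,0],[0,2,2],[0,0,1]]

  row1 -= 0·row0 → [0,2,2]
  row2 -= 2·row0 → [0,-2,-1]
  row2 -= -1·row1 → [0,0,1]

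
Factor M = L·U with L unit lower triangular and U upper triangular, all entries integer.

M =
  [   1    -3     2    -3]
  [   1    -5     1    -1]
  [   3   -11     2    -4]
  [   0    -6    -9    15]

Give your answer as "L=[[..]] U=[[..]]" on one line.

L=[[1,0,0,0],[1,1,0,0],[3,1,1,0],[0,3,2,1]] U=[[1,-3,2,-3],[0,-2,-1,2],[0,0,-3,3],[0,0,0,3]]

  r1 -= 1·r0 → [0,-2,-1,2]
  r2 -= 3·r0 → [0,-2,-4,5]
  r3 -= 0·r0 → [0,-6,-9,15]
  r2 -= 1·r1 → [0,0,-3,3]
  r3 -= 3·r1 → [0,0,-6,9]
  r3 -= 2·r2 → [0,0,0,3]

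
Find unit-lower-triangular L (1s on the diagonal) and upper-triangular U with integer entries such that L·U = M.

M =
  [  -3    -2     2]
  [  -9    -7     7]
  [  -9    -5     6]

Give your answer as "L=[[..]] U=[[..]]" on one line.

  r1 -= 3·r0 → [0,-1,1]
  r2 -= 3·r0 → [0,1,0]
  r2 -= -1·r1 → [0,0,1]

L=[[1,0,0],[3,1,0],[3,-1,1]] U=[[-3,-2,2],[0,-1,1],[0,0,1]]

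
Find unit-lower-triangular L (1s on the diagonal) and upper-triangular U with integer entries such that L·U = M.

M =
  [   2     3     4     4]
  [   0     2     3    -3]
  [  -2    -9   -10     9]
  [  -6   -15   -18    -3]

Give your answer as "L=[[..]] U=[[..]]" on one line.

  r1 -= 0·r0 → [0,2,3,-3]
  r2 -= -1·r0 → [0,-6,-6,13]
  r3 -= -3·r0 → [0,-6,-6,9]
  r2 -= -3·r1 → [0,0,3,4]
  r3 -= -3·r1 → [0,0,3,0]
  r3 -= 1·r2 → [0,0,0,-4]

L=[[1,0,0,0],[0,1,0,0],[-1,-3,1,0],[-3,-3,1,1]] U=[[2,3,4,4],[0,2,3,-3],[0,0,3,4],[0,0,0,-4]]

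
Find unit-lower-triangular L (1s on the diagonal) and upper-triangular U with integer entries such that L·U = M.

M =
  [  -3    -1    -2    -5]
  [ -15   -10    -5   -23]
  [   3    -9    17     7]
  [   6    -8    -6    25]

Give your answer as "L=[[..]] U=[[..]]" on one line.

  R1 -= 5·R0 → [0,-5,5,2]
  R2 -= -1·R0 → [0,-10,15,2]
  R3 -= -2·R0 → [0,-10,-10,15]
  R2 -= 2·R1 → [0,0,5,-2]
  R3 -= 2·R1 → [0,0,-20,11]
  R3 -= -4·R2 → [0,0,0,3]

L=[[1,0,0,0],[5,1,0,0],[-1,2,1,0],[-2,2,-4,1]] U=[[-3,-1,-2,-5],[0,-5,5,2],[0,0,5,-2],[0,0,0,3]]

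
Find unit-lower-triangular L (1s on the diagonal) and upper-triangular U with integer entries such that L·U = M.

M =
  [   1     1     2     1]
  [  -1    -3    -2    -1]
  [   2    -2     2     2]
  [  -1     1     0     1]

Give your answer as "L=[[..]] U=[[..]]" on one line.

  R1 -= -1·R0 → [0,-2,0,0]
  R2 -= 2·R0 → [0,-4,-2,0]
  R3 -= -1·R0 → [0,2,2,2]
  R2 -= 2·R1 → [0,0,-2,0]
  R3 -= -1·R1 → [0,0,2,2]
  R3 -= -1·R2 → [0,0,0,2]

L=[[1,0,0,0],[-1,1,0,0],[2,2,1,0],[-1,-1,-1,1]] U=[[1,1,2,1],[0,-2,0,0],[0,0,-2,0],[0,0,0,2]]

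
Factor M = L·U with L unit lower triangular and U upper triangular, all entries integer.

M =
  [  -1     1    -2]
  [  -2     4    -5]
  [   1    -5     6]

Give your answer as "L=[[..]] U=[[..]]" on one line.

L=[[1,0,0],[2,1,0],[-1,-2,1]] U=[[-1,1,-2],[0,2,-1],[0,0,2]]

  row1 -= 2·row0 → [0,2,-1]
  row2 -= -1·row0 → [0,-4,4]
  row2 -= -2·row1 → [0,0,2]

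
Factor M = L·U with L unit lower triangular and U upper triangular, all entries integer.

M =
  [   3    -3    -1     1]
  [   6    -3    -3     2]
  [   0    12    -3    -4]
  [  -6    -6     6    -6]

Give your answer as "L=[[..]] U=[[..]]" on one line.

L=[[1,0,0,0],[2,1,0,0],[0,4,1,0],[-2,-4,0,1]] U=[[3,-3,-1,1],[0,3,-1,0],[0,0,1,-4],[0,0,0,-4]]

  r1 -= 2·r0 → [0,3,-1,0]
  r2 -= 0·r0 → [0,12,-3,-4]
  r3 -= -2·r0 → [0,-12,4,-4]
  r2 -= 4·r1 → [0,0,1,-4]
  r3 -= -4·r1 → [0,0,0,-4]
  r3 -= 0·r2 → [0,0,0,-4]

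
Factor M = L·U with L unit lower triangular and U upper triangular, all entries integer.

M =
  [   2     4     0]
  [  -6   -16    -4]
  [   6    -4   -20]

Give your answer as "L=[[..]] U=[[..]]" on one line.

  r1 -= -3·r0 → [0,-4,-4]
  r2 -= 3·r0 → [0,-16,-20]
  r2 -= 4·r1 → [0,0,-4]

L=[[1,0,0],[-3,1,0],[3,4,1]] U=[[2,4,0],[0,-4,-4],[0,0,-4]]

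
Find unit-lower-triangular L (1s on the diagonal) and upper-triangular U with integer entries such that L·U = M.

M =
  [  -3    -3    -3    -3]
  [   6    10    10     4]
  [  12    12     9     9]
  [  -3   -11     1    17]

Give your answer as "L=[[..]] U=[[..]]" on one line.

  r1 -= -2·r0 → [0,4,4,-2]
  r2 -= -4·r0 → [0,0,-3,-3]
  r3 -= 1·r0 → [0,-8,4,20]
  r2 -= 0·r1 → [0,0,-3,-3]
  r3 -= -2·r1 → [0,0,12,16]
  r3 -= -4·r2 → [0,0,0,4]

L=[[1,0,0,0],[-2,1,0,0],[-4,0,1,0],[1,-2,-4,1]] U=[[-3,-3,-3,-3],[0,4,4,-2],[0,0,-3,-3],[0,0,0,4]]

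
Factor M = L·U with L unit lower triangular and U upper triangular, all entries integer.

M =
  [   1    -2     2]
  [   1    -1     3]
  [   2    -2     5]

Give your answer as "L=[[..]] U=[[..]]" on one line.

L=[[1,0,0],[1,1,0],[2,2,1]] U=[[1,-2,2],[0,1,1],[0,0,-1]]

  R1 -= 1·R0 → [0,1,1]
  R2 -= 2·R0 → [0,2,1]
  R2 -= 2·R1 → [0,0,-1]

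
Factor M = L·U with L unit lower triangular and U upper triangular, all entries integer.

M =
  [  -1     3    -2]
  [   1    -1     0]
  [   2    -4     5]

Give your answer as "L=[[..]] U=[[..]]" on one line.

L=[[1,0,0],[-1,1,0],[-2,1,1]] U=[[-1,3,-2],[0,2,-2],[0,0,3]]

  row1 -= -1·row0 → [0,2,-2]
  row2 -= -2·row0 → [0,2,1]
  row2 -= 1·row1 → [0,0,3]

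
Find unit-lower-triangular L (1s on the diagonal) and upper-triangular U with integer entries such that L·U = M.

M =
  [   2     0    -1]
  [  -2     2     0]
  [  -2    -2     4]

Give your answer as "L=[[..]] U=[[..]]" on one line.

  R1 -= -1·R0 → [0,2,-1]
  R2 -= -1·R0 → [0,-2,3]
  R2 -= -1·R1 → [0,0,2]

L=[[1,0,0],[-1,1,0],[-1,-1,1]] U=[[2,0,-1],[0,2,-1],[0,0,2]]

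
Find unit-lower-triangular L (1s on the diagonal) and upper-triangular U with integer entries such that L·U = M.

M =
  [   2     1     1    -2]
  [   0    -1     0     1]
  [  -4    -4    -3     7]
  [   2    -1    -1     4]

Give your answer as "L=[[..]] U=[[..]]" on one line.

L=[[1,0,0,0],[0,1,0,0],[-2,2,1,0],[1,2,2,1]] U=[[2,1,1,-2],[0,-1,0,1],[0,0,-1,1],[0,0,0,2]]

  R1 -= 0·R0 → [0,-1,0,1]
  R2 -= -2·R0 → [0,-2,-1,3]
  R3 -= 1·R0 → [0,-2,-2,6]
  R2 -= 2·R1 → [0,0,-1,1]
  R3 -= 2·R1 → [0,0,-2,4]
  R3 -= 2·R2 → [0,0,0,2]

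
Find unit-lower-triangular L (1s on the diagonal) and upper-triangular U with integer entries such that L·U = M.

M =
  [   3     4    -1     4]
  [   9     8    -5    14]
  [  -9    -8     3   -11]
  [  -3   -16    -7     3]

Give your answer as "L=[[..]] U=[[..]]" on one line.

  row1 -= 3·row0 → [0,-4,-2,2]
  row2 -= -3·row0 → [0,4,0,1]
  row3 -= -1·row0 → [0,-12,-8,7]
  row2 -= -1·row1 → [0,0,-2,3]
  row3 -= 3·row1 → [0,0,-2,1]
  row3 -= 1·row2 → [0,0,0,-2]

L=[[1,0,0,0],[3,1,0,0],[-3,-1,1,0],[-1,3,1,1]] U=[[3,4,-1,4],[0,-4,-2,2],[0,0,-2,3],[0,0,0,-2]]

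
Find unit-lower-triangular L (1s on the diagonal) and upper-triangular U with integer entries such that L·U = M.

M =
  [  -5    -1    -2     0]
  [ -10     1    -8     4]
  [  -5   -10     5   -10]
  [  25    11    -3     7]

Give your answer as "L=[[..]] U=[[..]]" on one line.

L=[[1,0,0,0],[2,1,0,0],[1,-3,1,0],[-5,2,1,1]] U=[[-5,-1,-2,0],[0,3,-4,4],[0,0,-5,2],[0,0,0,-3]]

  row1 -= 2·row0 → [0,3,-4,4]
  row2 -= 1·row0 → [0,-9,7,-10]
  row3 -= -5·row0 → [0,6,-13,7]
  row2 -= -3·row1 → [0,0,-5,2]
  row3 -= 2·row1 → [0,0,-5,-1]
  row3 -= 1·row2 → [0,0,0,-3]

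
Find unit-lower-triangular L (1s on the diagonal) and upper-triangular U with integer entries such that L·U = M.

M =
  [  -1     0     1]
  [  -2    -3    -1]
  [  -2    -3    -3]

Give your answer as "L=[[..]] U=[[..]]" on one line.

L=[[1,0,0],[2,1,0],[2,1,1]] U=[[-1,0,1],[0,-3,-3],[0,0,-2]]

  r1 -= 2·r0 → [0,-3,-3]
  r2 -= 2·r0 → [0,-3,-5]
  r2 -= 1·r1 → [0,0,-2]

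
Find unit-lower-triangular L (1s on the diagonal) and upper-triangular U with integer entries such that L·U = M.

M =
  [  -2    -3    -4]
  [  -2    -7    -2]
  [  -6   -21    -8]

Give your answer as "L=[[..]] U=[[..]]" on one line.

L=[[1,0,0],[1,1,0],[3,3,1]] U=[[-2,-3,-4],[0,-4,2],[0,0,-2]]

  r1 -= 1·r0 → [0,-4,2]
  r2 -= 3·r0 → [0,-12,4]
  r2 -= 3·r1 → [0,0,-2]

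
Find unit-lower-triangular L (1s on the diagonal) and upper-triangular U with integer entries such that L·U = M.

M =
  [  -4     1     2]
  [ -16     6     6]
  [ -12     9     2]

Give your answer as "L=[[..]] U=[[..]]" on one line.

  r1 -= 4·r0 → [0,2,-2]
  r2 -= 3·r0 → [0,6,-4]
  r2 -= 3·r1 → [0,0,2]

L=[[1,0,0],[4,1,0],[3,3,1]] U=[[-4,1,2],[0,2,-2],[0,0,2]]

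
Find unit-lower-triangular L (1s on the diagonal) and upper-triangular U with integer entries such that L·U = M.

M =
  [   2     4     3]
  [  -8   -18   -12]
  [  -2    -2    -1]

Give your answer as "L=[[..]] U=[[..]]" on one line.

L=[[1,0,0],[-4,1,0],[-1,-1,1]] U=[[2,4,3],[0,-2,0],[0,0,2]]

  R1 -= -4·R0 → [0,-2,0]
  R2 -= -1·R0 → [0,2,2]
  R2 -= -1·R1 → [0,0,2]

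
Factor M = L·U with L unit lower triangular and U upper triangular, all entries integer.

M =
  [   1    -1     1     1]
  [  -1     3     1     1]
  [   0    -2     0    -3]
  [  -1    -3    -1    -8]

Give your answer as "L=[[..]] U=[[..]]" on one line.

  r1 -= -1·r0 → [0,2,2,2]
  r2 -= 0·r0 → [0,-2,0,-3]
  r3 -= -1·r0 → [0,-4,0,-7]
  r2 -= -1·r1 → [0,0,2,-1]
  r3 -= -2·r1 → [0,0,4,-3]
  r3 -= 2·r2 → [0,0,0,-1]

L=[[1,0,0,0],[-1,1,0,0],[0,-1,1,0],[-1,-2,2,1]] U=[[1,-1,1,1],[0,2,2,2],[0,0,2,-1],[0,0,0,-1]]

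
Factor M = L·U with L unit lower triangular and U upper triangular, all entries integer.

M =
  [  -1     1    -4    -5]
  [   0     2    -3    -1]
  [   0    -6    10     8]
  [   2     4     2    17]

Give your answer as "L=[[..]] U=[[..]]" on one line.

  R1 -= 0·R0 → [0,2,-3,-1]
  R2 -= 0·R0 → [0,-6,10,8]
  R3 -= -2·R0 → [0,6,-6,7]
  R2 -= -3·R1 → [0,0,1,5]
  R3 -= 3·R1 → [0,0,3,10]
  R3 -= 3·R2 → [0,0,0,-5]

L=[[1,0,0,0],[0,1,0,0],[0,-3,1,0],[-2,3,3,1]] U=[[-1,1,-4,-5],[0,2,-3,-1],[0,0,1,5],[0,0,0,-5]]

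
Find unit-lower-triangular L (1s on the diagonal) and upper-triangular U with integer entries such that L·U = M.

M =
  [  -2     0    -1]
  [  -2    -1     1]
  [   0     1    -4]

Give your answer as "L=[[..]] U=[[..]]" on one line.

L=[[1,0,0],[1,1,0],[0,-1,1]] U=[[-2,0,-1],[0,-1,2],[0,0,-2]]

  r1 -= 1·r0 → [0,-1,2]
  r2 -= 0·r0 → [0,1,-4]
  r2 -= -1·r1 → [0,0,-2]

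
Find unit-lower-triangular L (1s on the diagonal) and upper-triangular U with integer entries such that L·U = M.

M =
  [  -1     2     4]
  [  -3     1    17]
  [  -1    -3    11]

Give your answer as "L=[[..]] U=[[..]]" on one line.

  r1 -= 3·r0 → [0,-5,5]
  r2 -= 1·r0 → [0,-5,7]
  r2 -= 1·r1 → [0,0,2]

L=[[1,0,0],[3,1,0],[1,1,1]] U=[[-1,2,4],[0,-5,5],[0,0,2]]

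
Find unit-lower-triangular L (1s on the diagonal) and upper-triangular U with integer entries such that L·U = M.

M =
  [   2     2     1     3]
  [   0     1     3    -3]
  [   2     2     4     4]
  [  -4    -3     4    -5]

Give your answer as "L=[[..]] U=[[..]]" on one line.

L=[[1,0,0,0],[0,1,0,0],[1,0,1,0],[-2,1,1,1]] U=[[2,2,1,3],[0,1,3,-3],[0,0,3,1],[0,0,0,3]]

  row1 -= 0·row0 → [0,1,3,-3]
  row2 -= 1·row0 → [0,0,3,1]
  row3 -= -2·row0 → [0,1,6,1]
  row2 -= 0·row1 → [0,0,3,1]
  row3 -= 1·row1 → [0,0,3,4]
  row3 -= 1·row2 → [0,0,0,3]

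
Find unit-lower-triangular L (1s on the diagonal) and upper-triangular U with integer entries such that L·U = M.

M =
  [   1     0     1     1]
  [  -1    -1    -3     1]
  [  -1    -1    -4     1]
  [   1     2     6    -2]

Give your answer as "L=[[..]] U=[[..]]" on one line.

  r1 -= -1·r0 → [0,-1,-2,2]
  r2 -= -1·r0 → [0,-1,-3,2]
  r3 -= 1·r0 → [0,2,5,-3]
  r2 -= 1·r1 → [0,0,-1,0]
  r3 -= -2·r1 → [0,0,1,1]
  r3 -= -1·r2 → [0,0,0,1]

L=[[1,0,0,0],[-1,1,0,0],[-1,1,1,0],[1,-2,-1,1]] U=[[1,0,1,1],[0,-1,-2,2],[0,0,-1,0],[0,0,0,1]]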